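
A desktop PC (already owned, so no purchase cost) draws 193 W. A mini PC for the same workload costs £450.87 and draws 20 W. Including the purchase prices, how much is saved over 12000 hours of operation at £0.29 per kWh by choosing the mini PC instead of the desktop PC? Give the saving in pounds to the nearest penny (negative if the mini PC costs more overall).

£151.17

desktop PC: £0.00 + (193/1000) kW × 12000 h × £0.29 = £0.00 + £671.64 = £671.64
mini PC: £450.87 + (20/1000) kW × 12000 h × £0.29 = £450.87 + £69.6 = £520.47
Saving = £671.64 − £520.47 = £151.17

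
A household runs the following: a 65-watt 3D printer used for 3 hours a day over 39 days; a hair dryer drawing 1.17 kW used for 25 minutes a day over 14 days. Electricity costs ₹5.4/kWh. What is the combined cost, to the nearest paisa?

₹77.92

3D printer: Runtime = 3 h/day × 39 days = 117 h
3D printer: 0.065 kW × 117 h = 7.605 kWh
hair dryer: Runtime = 25 min × 14 = 350 min = 5.833333… h
hair dryer: 1.17 kW × 5.833333… h = 6.825 kWh
Total energy = 14.43 kWh
Cost = 14.43 × ₹5.4 = ₹77.92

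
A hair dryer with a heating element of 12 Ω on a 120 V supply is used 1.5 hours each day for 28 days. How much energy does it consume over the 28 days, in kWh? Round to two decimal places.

Power = V²/R = 120²/12 = 1200 W = 1.2 kW
Runtime = 1.5 h/day × 28 days = 42 h
Energy = 1.2 kW × 42 h = 50.4 kWh

50.40 kWh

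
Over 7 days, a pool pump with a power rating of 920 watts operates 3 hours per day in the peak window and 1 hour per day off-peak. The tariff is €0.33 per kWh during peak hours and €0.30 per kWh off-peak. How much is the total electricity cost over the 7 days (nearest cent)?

€8.31

Peak energy = 0.92 kW × 3 h × 7 = 19.32 kWh
Off-peak energy = 0.92 kW × 1 h × 7 = 6.44 kWh
Cost = 19.32 × €0.33 + 6.44 × €0.30 = €6.3756 + €1.932 = €8.31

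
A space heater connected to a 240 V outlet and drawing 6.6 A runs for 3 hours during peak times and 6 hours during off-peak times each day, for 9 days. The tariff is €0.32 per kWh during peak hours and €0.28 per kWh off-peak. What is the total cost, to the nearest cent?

Power = 6.6 A × 240 V = 1584 W = 1.584 kW
Peak energy = 1.584 kW × 3 h × 9 = 42.768 kWh
Off-peak energy = 1.584 kW × 6 h × 9 = 85.536 kWh
Cost = 42.768 × €0.32 + 85.536 × €0.28 = €13.68576 + €23.95008 = €37.64

€37.64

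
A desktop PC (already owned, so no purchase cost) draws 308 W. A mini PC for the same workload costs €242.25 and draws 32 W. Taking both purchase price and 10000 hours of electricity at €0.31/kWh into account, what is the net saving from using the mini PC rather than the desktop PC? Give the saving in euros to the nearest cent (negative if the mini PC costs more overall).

desktop PC: €0.00 + (308/1000) kW × 10000 h × €0.31 = €0.00 + €954.8 = €954.8
mini PC: €242.25 + (32/1000) kW × 10000 h × €0.31 = €242.25 + €99.2 = €341.45
Saving = €954.8 − €341.45 = €613.35

€613.35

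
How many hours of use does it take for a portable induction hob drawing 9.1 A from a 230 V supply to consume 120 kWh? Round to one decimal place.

Power = 9.1 A × 230 V = 2093 W = 2.093 kW
Hours = 120 kWh ÷ 2.093 kW = 57.3 h

57.3 h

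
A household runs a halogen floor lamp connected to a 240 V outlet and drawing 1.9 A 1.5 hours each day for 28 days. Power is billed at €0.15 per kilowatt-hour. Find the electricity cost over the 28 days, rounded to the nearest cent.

Power = 1.9 A × 240 V = 456 W = 0.456 kW
Runtime = 1.5 h/day × 28 days = 42 h
Energy = 0.456 kW × 42 h = 19.152 kWh
Cost = 19.152 kWh × €0.15/kWh = €2.87

€2.87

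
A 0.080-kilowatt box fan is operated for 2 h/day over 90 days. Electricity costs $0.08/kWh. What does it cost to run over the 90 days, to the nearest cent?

Runtime = 2 h/day × 90 days = 180 h
Energy = 0.08 kW × 180 h = 14.4 kWh
Cost = 14.4 kWh × $0.08/kWh = $1.15

$1.15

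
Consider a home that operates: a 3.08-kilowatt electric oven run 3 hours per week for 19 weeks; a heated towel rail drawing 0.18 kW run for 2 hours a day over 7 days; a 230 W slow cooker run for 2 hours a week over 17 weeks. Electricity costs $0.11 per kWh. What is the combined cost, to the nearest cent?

$20.45

electric oven: Runtime = 3 h/week × 19 weeks = 57 h
electric oven: 3.08 kW × 57 h = 175.56 kWh
heated towel rail: Runtime = 2 h/day × 7 days = 14 h
heated towel rail: 0.18 kW × 14 h = 2.52 kWh
slow cooker: Runtime = 2 h/week × 17 weeks = 34 h
slow cooker: 0.23 kW × 34 h = 7.82 kWh
Total energy = 185.9 kWh
Cost = 185.9 × $0.11 = $20.45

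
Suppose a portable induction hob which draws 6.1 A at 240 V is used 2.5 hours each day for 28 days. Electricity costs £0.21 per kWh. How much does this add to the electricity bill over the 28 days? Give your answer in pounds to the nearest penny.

£21.52

Power = 6.1 A × 240 V = 1464 W = 1.464 kW
Runtime = 2.5 h/day × 28 days = 70 h
Energy = 1.464 kW × 70 h = 102.48 kWh
Cost = 102.48 kWh × £0.21/kWh = £21.52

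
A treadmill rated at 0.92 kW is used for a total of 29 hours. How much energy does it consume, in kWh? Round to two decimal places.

Energy = 0.92 kW × 29 h = 26.68 kWh

26.68 kWh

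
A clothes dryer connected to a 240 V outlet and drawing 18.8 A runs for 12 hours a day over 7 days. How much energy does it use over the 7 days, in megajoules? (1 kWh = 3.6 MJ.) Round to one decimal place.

1364.4 MJ

Power = 18.8 A × 240 V = 4512 W = 4.512 kW
Runtime = 12 h/day × 7 days = 84 h
Energy = 4.512 kW × 84 h = 379.008 kWh
= 379.008 × 3.6 MJ = 1364.4 MJ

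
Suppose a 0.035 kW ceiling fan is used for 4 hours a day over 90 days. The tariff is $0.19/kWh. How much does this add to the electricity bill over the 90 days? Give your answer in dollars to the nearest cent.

$2.39

Runtime = 4 h/day × 90 days = 360 h
Energy = 0.035 kW × 360 h = 12.6 kWh
Cost = 12.6 kWh × $0.19/kWh = $2.39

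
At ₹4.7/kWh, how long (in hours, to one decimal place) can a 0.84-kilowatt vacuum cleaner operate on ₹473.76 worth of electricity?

Energy available = ₹473.76 ÷ ₹4.7/kWh = 100.8 kWh
Hours = 100.8 kWh ÷ 0.84 kW = 120.0 h

120.0 h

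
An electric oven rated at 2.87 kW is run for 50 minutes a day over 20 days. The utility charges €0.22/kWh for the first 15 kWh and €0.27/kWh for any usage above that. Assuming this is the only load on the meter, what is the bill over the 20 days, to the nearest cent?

€12.17

Runtime = 50 min × 20 = 1000 min = 16.666666… h
Energy = 2.87 kW × 16.666666… h = 47.833333… kWh
Tier 1 (0–15 kWh): 15 × €0.22 = €3.3
Above 15 kWh: 32.833333… × €0.27 = €8.865
Bill = €12.17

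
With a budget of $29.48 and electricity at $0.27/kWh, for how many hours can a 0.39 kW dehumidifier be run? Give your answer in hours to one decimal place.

Energy available = $29.48 ÷ $0.27/kWh = 109.1852 kWh
Hours = 109.1852 kWh ÷ 0.39 kW = 280.0 h

280.0 h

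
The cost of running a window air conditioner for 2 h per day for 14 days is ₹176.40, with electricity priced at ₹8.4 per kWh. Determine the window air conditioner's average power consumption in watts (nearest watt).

Energy = ₹176.40 ÷ ₹8.4/kWh = 21 kWh
Runtime = 2 h/day × 14 days = 28 h
Power = 21 kWh ÷ 28 h = 0.75 kW = 750 W

750 W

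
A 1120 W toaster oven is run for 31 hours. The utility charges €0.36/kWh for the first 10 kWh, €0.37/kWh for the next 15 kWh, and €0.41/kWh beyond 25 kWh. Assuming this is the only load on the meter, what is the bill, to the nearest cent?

€13.14

Energy = 1.12 kW × 31 h = 34.72 kWh
Tier 1 (0–10 kWh): 10 × €0.36 = €3.6
Tier 2 (10–25 kWh): 15 × €0.37 = €5.55
Above 25 kWh: 9.72 × €0.41 = €3.9852
Bill = €13.14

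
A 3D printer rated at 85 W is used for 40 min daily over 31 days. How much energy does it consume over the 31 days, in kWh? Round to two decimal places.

Runtime = 40 min × 31 = 1240 min = 20.666666… h
Energy = 0.085 kW × 20.666666… h = 1.756666… kWh ≈ 1.76 kWh

1.76 kWh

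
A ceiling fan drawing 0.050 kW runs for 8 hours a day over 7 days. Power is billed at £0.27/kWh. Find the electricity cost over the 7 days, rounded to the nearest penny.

£0.76

Runtime = 8 h/day × 7 days = 56 h
Energy = 0.05 kW × 56 h = 2.8 kWh
Cost = 2.8 kWh × £0.27/kWh = £0.76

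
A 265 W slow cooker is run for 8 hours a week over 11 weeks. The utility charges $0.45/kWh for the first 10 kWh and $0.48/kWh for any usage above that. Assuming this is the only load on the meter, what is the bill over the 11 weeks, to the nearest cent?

$10.89

Runtime = 8 h/week × 11 weeks = 88 h
Energy = 0.265 kW × 88 h = 23.32 kWh
Tier 1 (0–10 kWh): 10 × $0.45 = $4.5
Above 10 kWh: 13.32 × $0.48 = $6.3936
Bill = $10.89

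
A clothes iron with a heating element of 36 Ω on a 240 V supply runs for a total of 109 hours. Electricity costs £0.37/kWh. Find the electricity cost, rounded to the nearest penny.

Power = V²/R = 240²/36 = 1600 W = 1.6 kW
Energy = 1.6 kW × 109 h = 174.4 kWh
Cost = 174.4 kWh × £0.37/kWh = £64.53

£64.53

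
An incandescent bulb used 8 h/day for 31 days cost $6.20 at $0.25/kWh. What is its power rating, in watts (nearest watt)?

Energy = $6.20 ÷ $0.25/kWh = 24.8 kWh
Runtime = 8 h/day × 31 days = 248 h
Power = 24.8 kWh ÷ 248 h = 0.1 kW = 100 W

100 W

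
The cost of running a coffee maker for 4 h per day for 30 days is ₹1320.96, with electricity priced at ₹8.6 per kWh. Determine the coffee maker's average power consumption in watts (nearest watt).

Energy = ₹1320.96 ÷ ₹8.6/kWh = 153.6 kWh
Runtime = 4 h/day × 30 days = 120 h
Power = 153.6 kWh ÷ 120 h = 1.28 kW = 1280 W

1280 W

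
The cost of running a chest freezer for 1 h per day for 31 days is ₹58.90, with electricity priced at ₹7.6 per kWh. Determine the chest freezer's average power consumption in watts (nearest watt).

250 W

Energy = ₹58.90 ÷ ₹7.6/kWh = 7.75 kWh
Runtime = 1 h/day × 31 days = 31 h
Power = 7.75 kWh ÷ 31 h = 0.25 kW = 250 W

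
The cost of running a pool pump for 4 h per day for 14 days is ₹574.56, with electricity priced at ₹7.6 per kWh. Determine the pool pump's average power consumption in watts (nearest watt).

1350 W

Energy = ₹574.56 ÷ ₹7.6/kWh = 75.6 kWh
Runtime = 4 h/day × 14 days = 56 h
Power = 75.6 kWh ÷ 56 h = 1.35 kW = 1350 W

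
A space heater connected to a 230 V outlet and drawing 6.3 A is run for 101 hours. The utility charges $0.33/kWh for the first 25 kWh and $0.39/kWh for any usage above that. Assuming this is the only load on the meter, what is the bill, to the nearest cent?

Power = 6.3 A × 230 V = 1449 W = 1.449 kW
Energy = 1.449 kW × 101 h = 146.349 kWh
Tier 1 (0–25 kWh): 25 × $0.33 = $8.25
Above 25 kWh: 121.349 × $0.39 = $47.32611
Bill = $55.58

$55.58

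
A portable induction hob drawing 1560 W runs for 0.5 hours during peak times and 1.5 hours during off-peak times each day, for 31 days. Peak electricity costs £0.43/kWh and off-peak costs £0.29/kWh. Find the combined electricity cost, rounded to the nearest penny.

Peak energy = 1.56 kW × 0.5 h × 31 = 24.18 kWh
Off-peak energy = 1.56 kW × 1.5 h × 31 = 72.54 kWh
Cost = 24.18 × £0.43 + 72.54 × £0.29 = £10.3974 + £21.0366 = £31.43

£31.43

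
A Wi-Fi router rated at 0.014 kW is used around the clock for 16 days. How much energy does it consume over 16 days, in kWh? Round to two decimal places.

Runtime = 24 h × 16 = 384 h
Energy = 0.014 kW × 384 h = 5.376 kWh ≈ 5.38 kWh

5.38 kWh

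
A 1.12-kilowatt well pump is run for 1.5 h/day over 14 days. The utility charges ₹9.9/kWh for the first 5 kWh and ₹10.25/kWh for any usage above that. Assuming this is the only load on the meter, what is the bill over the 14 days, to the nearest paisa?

Runtime = 1.5 h/day × 14 days = 21 h
Energy = 1.12 kW × 21 h = 23.52 kWh
Tier 1 (0–5 kWh): 5 × ₹9.9 = ₹49.5
Above 5 kWh: 18.52 × ₹10.25 = ₹189.83
Bill = ₹239.33

₹239.33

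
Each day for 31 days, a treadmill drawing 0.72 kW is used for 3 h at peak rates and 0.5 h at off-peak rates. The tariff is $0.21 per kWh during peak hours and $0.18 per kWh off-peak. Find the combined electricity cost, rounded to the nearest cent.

Peak energy = 0.72 kW × 3 h × 31 = 66.96 kWh
Off-peak energy = 0.72 kW × 0.5 h × 31 = 11.16 kWh
Cost = 66.96 × $0.21 + 11.16 × $0.18 = $14.0616 + $2.0088 = $16.07

$16.07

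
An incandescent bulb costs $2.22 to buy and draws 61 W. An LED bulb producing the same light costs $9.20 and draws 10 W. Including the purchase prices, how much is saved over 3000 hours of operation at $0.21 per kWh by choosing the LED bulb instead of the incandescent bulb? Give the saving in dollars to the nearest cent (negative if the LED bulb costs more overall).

incandescent bulb: $2.22 + (61/1000) kW × 3000 h × $0.21 = $2.22 + $38.43 = $40.65
LED bulb: $9.20 + (10/1000) kW × 3000 h × $0.21 = $9.20 + $6.3 = $15.5
Saving = $40.65 − $15.5 = $25.15

$25.15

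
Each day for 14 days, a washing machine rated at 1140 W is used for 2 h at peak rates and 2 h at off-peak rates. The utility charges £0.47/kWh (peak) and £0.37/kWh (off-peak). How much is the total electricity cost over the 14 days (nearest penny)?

Peak energy = 1.14 kW × 2 h × 14 = 31.92 kWh
Off-peak energy = 1.14 kW × 2 h × 14 = 31.92 kWh
Cost = 31.92 × £0.47 + 31.92 × £0.37 = £15.0024 + £11.8104 = £26.81

£26.81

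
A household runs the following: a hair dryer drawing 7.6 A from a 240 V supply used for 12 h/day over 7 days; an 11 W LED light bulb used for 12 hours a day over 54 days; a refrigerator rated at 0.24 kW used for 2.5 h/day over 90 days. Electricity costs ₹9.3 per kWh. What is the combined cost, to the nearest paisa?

₹1993.40

hair dryer: Power = 7.6 A × 240 V = 1824 W = 1.824 kW
hair dryer: Runtime = 12 h/day × 7 days = 84 h
hair dryer: 1.824 kW × 84 h = 153.216 kWh
LED light bulb: Runtime = 12 h/day × 54 days = 648 h
LED light bulb: 0.011 kW × 648 h = 7.128 kWh
refrigerator: Runtime = 2.5 h/day × 90 days = 225 h
refrigerator: 0.24 kW × 225 h = 54 kWh
Total energy = 214.344 kWh
Cost = 214.344 × ₹9.3 = ₹1993.40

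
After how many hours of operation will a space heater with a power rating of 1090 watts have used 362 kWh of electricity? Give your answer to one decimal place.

Hours = 362 kWh ÷ 1.09 kW = 332.1 h

332.1 h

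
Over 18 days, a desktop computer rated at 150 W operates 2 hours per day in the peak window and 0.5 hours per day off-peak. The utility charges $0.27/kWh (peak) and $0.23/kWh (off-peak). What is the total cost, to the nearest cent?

Peak energy = 0.15 kW × 2 h × 18 = 5.4 kWh
Off-peak energy = 0.15 kW × 0.5 h × 18 = 1.35 kWh
Cost = 5.4 × $0.27 + 1.35 × $0.23 = $1.458 + $0.3105 = $1.77

$1.77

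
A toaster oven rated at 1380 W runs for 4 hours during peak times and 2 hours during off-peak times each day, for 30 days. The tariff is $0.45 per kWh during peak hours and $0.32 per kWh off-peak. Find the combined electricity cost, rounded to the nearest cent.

Peak energy = 1.38 kW × 4 h × 30 = 165.6 kWh
Off-peak energy = 1.38 kW × 2 h × 30 = 82.8 kWh
Cost = 165.6 × $0.45 + 82.8 × $0.32 = $74.52 + $26.496 = $101.02

$101.02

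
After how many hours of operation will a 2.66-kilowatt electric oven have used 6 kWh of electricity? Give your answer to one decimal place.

2.3 h

Hours = 6 kWh ÷ 2.66 kW = 2.3 h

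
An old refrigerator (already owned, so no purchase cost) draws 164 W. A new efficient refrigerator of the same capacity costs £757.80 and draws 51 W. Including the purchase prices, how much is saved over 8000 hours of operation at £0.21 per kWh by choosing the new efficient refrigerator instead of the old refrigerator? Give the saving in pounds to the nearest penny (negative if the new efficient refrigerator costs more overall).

-£567.96

old refrigerator: £0.00 + (164/1000) kW × 8000 h × £0.21 = £0.00 + £275.52 = £275.52
new efficient refrigerator: £757.80 + (51/1000) kW × 8000 h × £0.21 = £757.80 + £85.68 = £843.48
Saving = £275.52 − £843.48 = −£567.96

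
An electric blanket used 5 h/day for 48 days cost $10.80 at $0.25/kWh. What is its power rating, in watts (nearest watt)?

Energy = $10.80 ÷ $0.25/kWh = 43.2 kWh
Runtime = 5 h/day × 48 days = 240 h
Power = 43.2 kWh ÷ 240 h = 0.18 kW = 180 W

180 W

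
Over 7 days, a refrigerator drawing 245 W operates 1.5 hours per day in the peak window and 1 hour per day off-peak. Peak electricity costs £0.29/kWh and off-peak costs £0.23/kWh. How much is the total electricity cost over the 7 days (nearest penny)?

£1.14

Peak energy = 0.245 kW × 1.5 h × 7 = 2.5725 kWh
Off-peak energy = 0.245 kW × 1 h × 7 = 1.715 kWh
Cost = 2.5725 × £0.29 + 1.715 × £0.23 = £0.746025 + £0.39445 = £1.14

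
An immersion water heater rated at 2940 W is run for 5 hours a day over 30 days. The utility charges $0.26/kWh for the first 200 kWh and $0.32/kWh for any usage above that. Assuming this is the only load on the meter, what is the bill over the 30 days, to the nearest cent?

$129.12

Runtime = 5 h/day × 30 days = 150 h
Energy = 2.94 kW × 150 h = 441 kWh
Tier 1 (0–200 kWh): 200 × $0.26 = $52
Above 200 kWh: 241 × $0.32 = $77.12
Bill = $129.12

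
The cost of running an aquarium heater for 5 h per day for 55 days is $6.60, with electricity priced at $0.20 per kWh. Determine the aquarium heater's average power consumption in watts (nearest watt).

120 W

Energy = $6.60 ÷ $0.20/kWh = 33 kWh
Runtime = 5 h/day × 55 days = 275 h
Power = 33 kWh ÷ 275 h = 0.12 kW = 120 W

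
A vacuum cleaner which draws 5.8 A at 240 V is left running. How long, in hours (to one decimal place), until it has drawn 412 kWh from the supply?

296.0 h

Power = 5.8 A × 240 V = 1392 W = 1.392 kW
Hours = 412 kWh ÷ 1.392 kW = 296.0 h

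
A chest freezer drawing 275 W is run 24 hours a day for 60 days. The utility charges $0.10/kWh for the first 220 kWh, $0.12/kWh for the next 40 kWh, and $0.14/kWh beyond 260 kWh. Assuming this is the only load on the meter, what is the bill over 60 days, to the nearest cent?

$45.84

Runtime = 24 h × 60 = 1440 h
Energy = 0.275 kW × 1440 h = 396 kWh
Tier 1 (0–220 kWh): 220 × $0.10 = $22
Tier 2 (220–260 kWh): 40 × $0.12 = $4.8
Above 260 kWh: 136 × $0.14 = $19.04
Bill = $45.84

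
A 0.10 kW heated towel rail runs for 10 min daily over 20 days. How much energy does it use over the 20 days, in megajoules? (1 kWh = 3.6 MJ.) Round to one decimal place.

Runtime = 10 min × 20 = 200 min = 3.333333… h
Energy = 0.1 kW × 3.333333… h = 0.333333… kWh
= 0.333333… × 3.6 MJ = 1.2 MJ

1.2 MJ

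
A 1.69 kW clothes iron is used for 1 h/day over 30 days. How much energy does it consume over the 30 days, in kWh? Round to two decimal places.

Runtime = 1 h/day × 30 days = 30 h
Energy = 1.69 kW × 30 h = 50.7 kWh

50.70 kWh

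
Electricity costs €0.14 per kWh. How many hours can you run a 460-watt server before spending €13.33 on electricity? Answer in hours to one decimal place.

207.0 h

Energy available = €13.33 ÷ €0.14/kWh = 95.2143 kWh
Hours = 95.2143 kWh ÷ 0.46 kW = 207.0 h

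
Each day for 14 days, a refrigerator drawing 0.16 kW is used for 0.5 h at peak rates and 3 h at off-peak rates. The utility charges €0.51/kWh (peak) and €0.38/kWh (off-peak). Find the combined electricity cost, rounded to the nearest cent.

Peak energy = 0.16 kW × 0.5 h × 14 = 1.12 kWh
Off-peak energy = 0.16 kW × 3 h × 14 = 6.72 kWh
Cost = 1.12 × €0.51 + 6.72 × €0.38 = €0.5712 + €2.5536 = €3.12

€3.12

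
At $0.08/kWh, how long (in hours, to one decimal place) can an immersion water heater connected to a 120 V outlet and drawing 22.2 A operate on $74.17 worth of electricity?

Power = 22.2 A × 120 V = 2664 W = 2.664 kW
Energy available = $74.17 ÷ $0.08/kWh = 927.125 kWh
Hours = 927.125 kWh ÷ 2.664 kW = 348.0 h

348.0 h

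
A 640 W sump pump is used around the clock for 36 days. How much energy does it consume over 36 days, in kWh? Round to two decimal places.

552.96 kWh

Runtime = 24 h × 36 = 864 h
Energy = 0.64 kW × 864 h = 552.96 kWh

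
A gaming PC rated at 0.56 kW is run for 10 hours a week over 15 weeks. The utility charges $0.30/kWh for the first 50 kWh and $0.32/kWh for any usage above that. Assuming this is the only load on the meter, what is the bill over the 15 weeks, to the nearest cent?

Runtime = 10 h/week × 15 weeks = 150 h
Energy = 0.56 kW × 150 h = 84 kWh
Tier 1 (0–50 kWh): 50 × $0.30 = $15
Above 50 kWh: 34 × $0.32 = $10.88
Bill = $25.88

$25.88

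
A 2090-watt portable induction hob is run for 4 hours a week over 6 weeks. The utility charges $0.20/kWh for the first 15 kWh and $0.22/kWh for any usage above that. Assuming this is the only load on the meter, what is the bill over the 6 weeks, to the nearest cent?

$10.74

Runtime = 4 h/week × 6 weeks = 24 h
Energy = 2.09 kW × 24 h = 50.16 kWh
Tier 1 (0–15 kWh): 15 × $0.20 = $3
Above 15 kWh: 35.16 × $0.22 = $7.7352
Bill = $10.74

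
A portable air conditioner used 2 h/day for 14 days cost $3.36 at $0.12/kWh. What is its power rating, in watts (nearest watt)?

1000 W

Energy = $3.36 ÷ $0.12/kWh = 28 kWh
Runtime = 2 h/day × 14 days = 28 h
Power = 28 kWh ÷ 28 h = 1 kW = 1000 W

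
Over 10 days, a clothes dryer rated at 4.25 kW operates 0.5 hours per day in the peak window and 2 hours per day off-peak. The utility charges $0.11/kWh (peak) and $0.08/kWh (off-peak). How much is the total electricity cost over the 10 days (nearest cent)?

$9.14

Peak energy = 4.25 kW × 0.5 h × 10 = 21.25 kWh
Off-peak energy = 4.25 kW × 2 h × 10 = 85 kWh
Cost = 21.25 × $0.11 + 85 × $0.08 = $2.3375 + $6.8 = $9.14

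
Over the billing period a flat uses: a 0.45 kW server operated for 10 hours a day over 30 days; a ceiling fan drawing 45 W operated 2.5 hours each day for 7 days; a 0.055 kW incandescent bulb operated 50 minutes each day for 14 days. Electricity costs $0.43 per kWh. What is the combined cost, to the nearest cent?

$58.66

server: Runtime = 10 h/day × 30 days = 300 h
server: 0.45 kW × 300 h = 135 kWh
ceiling fan: Runtime = 2.5 h/day × 7 days = 17.5 h
ceiling fan: 0.045 kW × 17.5 h = 0.7875 kWh
incandescent bulb: Runtime = 50 min × 14 = 700 min = 11.666666… h
incandescent bulb: 0.055 kW × 11.666666… h = 0.641666… kWh
Total energy = 136.429166… kWh
Cost = 136.429166… × $0.43 = $58.66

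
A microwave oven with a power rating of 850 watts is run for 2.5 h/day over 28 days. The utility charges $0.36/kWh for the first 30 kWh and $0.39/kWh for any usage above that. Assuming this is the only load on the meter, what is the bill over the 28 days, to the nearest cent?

$22.31

Runtime = 2.5 h/day × 28 days = 70 h
Energy = 0.85 kW × 70 h = 59.5 kWh
Tier 1 (0–30 kWh): 30 × $0.36 = $10.8
Above 30 kWh: 29.5 × $0.39 = $11.505
Bill = $22.31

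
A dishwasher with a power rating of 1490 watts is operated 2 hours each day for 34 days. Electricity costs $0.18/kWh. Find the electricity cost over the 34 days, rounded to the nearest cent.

$18.24

Runtime = 2 h/day × 34 days = 68 h
Energy = 1.49 kW × 68 h = 101.32 kWh
Cost = 101.32 kWh × $0.18/kWh = $18.24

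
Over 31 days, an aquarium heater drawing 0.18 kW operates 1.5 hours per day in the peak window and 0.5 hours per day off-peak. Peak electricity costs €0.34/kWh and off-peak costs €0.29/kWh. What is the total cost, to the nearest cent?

€3.65

Peak energy = 0.18 kW × 1.5 h × 31 = 8.37 kWh
Off-peak energy = 0.18 kW × 0.5 h × 31 = 2.79 kWh
Cost = 8.37 × €0.34 + 2.79 × €0.29 = €2.8458 + €0.8091 = €3.65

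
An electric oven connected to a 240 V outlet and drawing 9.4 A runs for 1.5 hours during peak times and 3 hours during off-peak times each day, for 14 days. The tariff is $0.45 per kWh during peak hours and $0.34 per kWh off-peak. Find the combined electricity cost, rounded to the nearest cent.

Power = 9.4 A × 240 V = 2256 W = 2.256 kW
Peak energy = 2.256 kW × 1.5 h × 14 = 47.376 kWh
Off-peak energy = 2.256 kW × 3 h × 14 = 94.752 kWh
Cost = 47.376 × $0.45 + 94.752 × $0.34 = $21.3192 + $32.21568 = $53.53

$53.53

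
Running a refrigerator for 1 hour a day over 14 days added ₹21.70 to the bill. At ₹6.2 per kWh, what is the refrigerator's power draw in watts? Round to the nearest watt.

250 W

Energy = ₹21.70 ÷ ₹6.2/kWh = 3.5 kWh
Runtime = 1 h/day × 14 days = 14 h
Power = 3.5 kWh ÷ 14 h = 0.25 kW = 250 W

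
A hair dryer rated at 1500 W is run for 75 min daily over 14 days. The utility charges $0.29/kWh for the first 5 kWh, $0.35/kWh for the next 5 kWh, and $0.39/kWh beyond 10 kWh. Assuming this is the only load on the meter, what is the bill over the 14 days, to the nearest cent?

Runtime = 75 min × 14 = 1050 min = 17.5 h
Energy = 1.5 kW × 17.5 h = 26.25 kWh
Tier 1 (0–5 kWh): 5 × $0.29 = $1.45
Tier 2 (5–10 kWh): 5 × $0.35 = $1.75
Above 10 kWh: 16.25 × $0.39 = $6.3375
Bill = $9.54

$9.54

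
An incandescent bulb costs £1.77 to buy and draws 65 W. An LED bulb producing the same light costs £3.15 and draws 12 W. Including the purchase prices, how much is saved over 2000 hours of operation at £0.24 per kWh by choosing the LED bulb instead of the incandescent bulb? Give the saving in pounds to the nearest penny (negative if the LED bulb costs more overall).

£24.06

incandescent bulb: £1.77 + (65/1000) kW × 2000 h × £0.24 = £1.77 + £31.2 = £32.97
LED bulb: £3.15 + (12/1000) kW × 2000 h × £0.24 = £3.15 + £5.76 = £8.91
Saving = £32.97 − £8.91 = £24.06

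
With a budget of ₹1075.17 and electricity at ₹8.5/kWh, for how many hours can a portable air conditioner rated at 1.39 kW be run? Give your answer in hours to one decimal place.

91.0 h

Energy available = ₹1075.17 ÷ ₹8.5/kWh = 126.4906 kWh
Hours = 126.4906 kWh ÷ 1.39 kW = 91.0 h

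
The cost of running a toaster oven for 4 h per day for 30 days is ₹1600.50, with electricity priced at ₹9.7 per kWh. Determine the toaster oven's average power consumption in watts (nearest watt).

1375 W

Energy = ₹1600.50 ÷ ₹9.7/kWh = 165 kWh
Runtime = 4 h/day × 30 days = 120 h
Power = 165 kWh ÷ 120 h = 1.375 kW = 1375 W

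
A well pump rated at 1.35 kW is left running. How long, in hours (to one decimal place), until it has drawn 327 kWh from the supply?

242.2 h

Hours = 327 kWh ÷ 1.35 kW = 242.2 h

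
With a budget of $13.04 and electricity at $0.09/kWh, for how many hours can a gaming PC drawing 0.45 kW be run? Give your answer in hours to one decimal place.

322.0 h

Energy available = $13.04 ÷ $0.09/kWh = 144.8889 kWh
Hours = 144.8889 kWh ÷ 0.45 kW = 322.0 h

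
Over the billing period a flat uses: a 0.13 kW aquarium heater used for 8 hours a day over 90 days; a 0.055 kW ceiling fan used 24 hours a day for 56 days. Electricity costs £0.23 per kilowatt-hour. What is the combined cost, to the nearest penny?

£38.53

aquarium heater: Runtime = 8 h/day × 90 days = 720 h
aquarium heater: 0.13 kW × 720 h = 93.6 kWh
ceiling fan: Runtime = 24 h × 56 = 1344 h
ceiling fan: 0.055 kW × 1344 h = 73.92 kWh
Total energy = 167.52 kWh
Cost = 167.52 × £0.23 = £38.53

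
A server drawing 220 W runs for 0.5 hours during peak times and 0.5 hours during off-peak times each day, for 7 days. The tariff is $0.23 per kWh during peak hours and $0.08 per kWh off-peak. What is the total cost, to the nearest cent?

$0.24

Peak energy = 0.22 kW × 0.5 h × 7 = 0.77 kWh
Off-peak energy = 0.22 kW × 0.5 h × 7 = 0.77 kWh
Cost = 0.77 × $0.23 + 0.77 × $0.08 = $0.1771 + $0.0616 = $0.24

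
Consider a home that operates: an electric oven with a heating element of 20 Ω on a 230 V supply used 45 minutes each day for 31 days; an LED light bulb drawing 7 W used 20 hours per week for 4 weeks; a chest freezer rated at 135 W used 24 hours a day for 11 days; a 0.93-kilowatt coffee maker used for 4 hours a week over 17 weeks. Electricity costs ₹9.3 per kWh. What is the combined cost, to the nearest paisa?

₹1496.71

electric oven: Power = V²/R = 230²/20 = 2645 W = 2.645 kW
electric oven: Runtime = 45 min × 31 = 1395 min = 23.25 h
electric oven: 2.645 kW × 23.25 h = 61.49625 kWh
LED light bulb: Runtime = 20 h/week × 4 weeks = 80 h
LED light bulb: 0.007 kW × 80 h = 0.56 kWh
chest freezer: Runtime = 24 h × 11 = 264 h
chest freezer: 0.135 kW × 264 h = 35.64 kWh
coffee maker: Runtime = 4 h/week × 17 weeks = 68 h
coffee maker: 0.93 kW × 68 h = 63.24 kWh
Total energy = 160.93625 kWh
Cost = 160.93625 × ₹9.3 = ₹1496.71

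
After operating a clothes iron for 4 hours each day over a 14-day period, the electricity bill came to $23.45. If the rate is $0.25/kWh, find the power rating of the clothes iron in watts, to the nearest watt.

1675 W

Energy = $23.45 ÷ $0.25/kWh = 93.8 kWh
Runtime = 4 h/day × 14 days = 56 h
Power = 93.8 kWh ÷ 56 h = 1.675 kW = 1675 W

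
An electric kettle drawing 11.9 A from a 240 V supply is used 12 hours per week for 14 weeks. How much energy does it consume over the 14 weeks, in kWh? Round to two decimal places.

Power = 11.9 A × 240 V = 2856 W = 2.856 kW
Runtime = 12 h/week × 14 weeks = 168 h
Energy = 2.856 kW × 168 h = 479.808 kWh ≈ 479.81 kWh

479.81 kWh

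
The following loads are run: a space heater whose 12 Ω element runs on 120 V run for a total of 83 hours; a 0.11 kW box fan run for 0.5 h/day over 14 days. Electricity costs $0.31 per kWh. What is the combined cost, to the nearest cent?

$31.11

space heater: Power = V²/R = 120²/12 = 1200 W = 1.2 kW
space heater: 1.2 kW × 83 h = 99.6 kWh
box fan: Runtime = 0.5 h/day × 14 days = 7 h
box fan: 0.11 kW × 7 h = 0.77 kWh
Total energy = 100.37 kWh
Cost = 100.37 × $0.31 = $31.11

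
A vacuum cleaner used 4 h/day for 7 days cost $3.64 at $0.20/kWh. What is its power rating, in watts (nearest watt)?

650 W

Energy = $3.64 ÷ $0.20/kWh = 18.2 kWh
Runtime = 4 h/day × 7 days = 28 h
Power = 18.2 kWh ÷ 28 h = 0.65 kW = 650 W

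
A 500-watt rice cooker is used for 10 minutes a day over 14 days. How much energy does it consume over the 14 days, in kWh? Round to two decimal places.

Runtime = 10 min × 14 = 140 min = 2.333333… h
Energy = 0.5 kW × 2.333333… h = 1.166666… kWh ≈ 1.17 kWh

1.17 kWh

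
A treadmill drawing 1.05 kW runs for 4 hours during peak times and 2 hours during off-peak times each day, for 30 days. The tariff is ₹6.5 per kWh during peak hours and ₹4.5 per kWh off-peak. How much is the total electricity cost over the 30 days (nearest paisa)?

₹1102.50

Peak energy = 1.05 kW × 4 h × 30 = 126 kWh
Off-peak energy = 1.05 kW × 2 h × 30 = 63 kWh
Cost = 126 × ₹6.5 + 63 × ₹4.5 = ₹819 + ₹283.5 = ₹1102.50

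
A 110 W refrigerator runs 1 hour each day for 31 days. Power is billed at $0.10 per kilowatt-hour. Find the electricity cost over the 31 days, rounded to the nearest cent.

$0.34

Runtime = 1 h/day × 31 days = 31 h
Energy = 0.11 kW × 31 h = 3.41 kWh
Cost = 3.41 kWh × $0.10/kWh = $0.34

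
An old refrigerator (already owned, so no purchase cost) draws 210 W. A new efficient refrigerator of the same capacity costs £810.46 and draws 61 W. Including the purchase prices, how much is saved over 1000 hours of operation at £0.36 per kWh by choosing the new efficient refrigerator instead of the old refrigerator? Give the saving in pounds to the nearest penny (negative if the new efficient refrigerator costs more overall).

-£756.82

old refrigerator: £0.00 + (210/1000) kW × 1000 h × £0.36 = £0.00 + £75.6 = £75.6
new efficient refrigerator: £810.46 + (61/1000) kW × 1000 h × £0.36 = £810.46 + £21.96 = £832.42
Saving = £75.6 − £832.42 = −£756.82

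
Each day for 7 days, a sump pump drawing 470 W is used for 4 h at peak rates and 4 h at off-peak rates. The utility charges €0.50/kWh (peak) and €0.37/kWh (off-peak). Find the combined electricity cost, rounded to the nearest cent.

€11.45

Peak energy = 0.47 kW × 4 h × 7 = 13.16 kWh
Off-peak energy = 0.47 kW × 4 h × 7 = 13.16 kWh
Cost = 13.16 × €0.50 + 13.16 × €0.37 = €6.58 + €4.8692 = €11.45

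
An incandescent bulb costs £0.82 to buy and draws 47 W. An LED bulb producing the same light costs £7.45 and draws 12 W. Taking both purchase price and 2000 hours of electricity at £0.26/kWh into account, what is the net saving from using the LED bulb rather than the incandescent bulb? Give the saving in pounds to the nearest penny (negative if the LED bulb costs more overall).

£11.57

incandescent bulb: £0.82 + (47/1000) kW × 2000 h × £0.26 = £0.82 + £24.44 = £25.26
LED bulb: £7.45 + (12/1000) kW × 2000 h × £0.26 = £7.45 + £6.24 = £13.69
Saving = £25.26 − £13.69 = £11.57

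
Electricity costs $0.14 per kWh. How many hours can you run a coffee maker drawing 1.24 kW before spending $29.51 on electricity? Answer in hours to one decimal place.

Energy available = $29.51 ÷ $0.14/kWh = 210.7857 kWh
Hours = 210.7857 kWh ÷ 1.24 kW = 170.0 h

170.0 h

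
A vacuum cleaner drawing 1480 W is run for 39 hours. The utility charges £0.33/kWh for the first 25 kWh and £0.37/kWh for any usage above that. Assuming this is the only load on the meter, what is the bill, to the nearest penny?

Energy = 1.48 kW × 39 h = 57.72 kWh
Tier 1 (0–25 kWh): 25 × £0.33 = £8.25
Above 25 kWh: 32.72 × £0.37 = £12.1064
Bill = £20.36

£20.36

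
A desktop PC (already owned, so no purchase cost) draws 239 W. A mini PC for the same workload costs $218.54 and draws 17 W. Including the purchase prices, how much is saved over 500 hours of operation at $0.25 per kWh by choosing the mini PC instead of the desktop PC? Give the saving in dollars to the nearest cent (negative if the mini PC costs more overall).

desktop PC: $0.00 + (239/1000) kW × 500 h × $0.25 = $0.00 + $29.875 = $29.875
mini PC: $218.54 + (17/1000) kW × 500 h × $0.25 = $218.54 + $2.125 = $220.665
Saving = $29.875 − $220.665 = −$190.79

-$190.79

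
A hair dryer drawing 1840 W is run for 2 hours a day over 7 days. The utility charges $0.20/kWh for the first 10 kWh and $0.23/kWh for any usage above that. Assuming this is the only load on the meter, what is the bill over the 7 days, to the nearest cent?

$5.62

Runtime = 2 h/day × 7 days = 14 h
Energy = 1.84 kW × 14 h = 25.76 kWh
Tier 1 (0–10 kWh): 10 × $0.20 = $2
Above 10 kWh: 15.76 × $0.23 = $3.6248
Bill = $5.62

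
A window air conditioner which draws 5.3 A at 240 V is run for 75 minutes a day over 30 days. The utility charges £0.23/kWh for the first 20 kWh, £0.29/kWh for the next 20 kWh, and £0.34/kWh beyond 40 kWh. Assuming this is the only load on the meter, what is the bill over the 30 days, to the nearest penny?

Power = 5.3 A × 240 V = 1272 W = 1.272 kW
Runtime = 75 min × 30 = 2250 min = 37.5 h
Energy = 1.272 kW × 37.5 h = 47.7 kWh
Tier 1 (0–20 kWh): 20 × £0.23 = £4.6
Tier 2 (20–40 kWh): 20 × £0.29 = £5.8
Above 40 kWh: 7.7 × £0.34 = £2.618
Bill = £13.02

£13.02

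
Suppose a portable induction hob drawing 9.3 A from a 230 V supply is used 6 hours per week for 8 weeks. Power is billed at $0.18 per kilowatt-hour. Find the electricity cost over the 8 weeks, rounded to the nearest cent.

$18.48

Power = 9.3 A × 230 V = 2139 W = 2.139 kW
Runtime = 6 h/week × 8 weeks = 48 h
Energy = 2.139 kW × 48 h = 102.672 kWh
Cost = 102.672 kWh × $0.18/kWh = $18.48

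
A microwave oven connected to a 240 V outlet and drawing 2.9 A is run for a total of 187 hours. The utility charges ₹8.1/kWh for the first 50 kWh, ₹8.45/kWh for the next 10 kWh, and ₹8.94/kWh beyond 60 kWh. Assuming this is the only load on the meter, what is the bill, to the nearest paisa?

₹1116.66

Power = 2.9 A × 240 V = 696 W = 0.696 kW
Energy = 0.696 kW × 187 h = 130.152 kWh
Tier 1 (0–50 kWh): 50 × ₹8.1 = ₹405
Tier 2 (50–60 kWh): 10 × ₹8.45 = ₹84.5
Above 60 kWh: 70.152 × ₹8.94 = ₹627.15888
Bill = ₹1116.66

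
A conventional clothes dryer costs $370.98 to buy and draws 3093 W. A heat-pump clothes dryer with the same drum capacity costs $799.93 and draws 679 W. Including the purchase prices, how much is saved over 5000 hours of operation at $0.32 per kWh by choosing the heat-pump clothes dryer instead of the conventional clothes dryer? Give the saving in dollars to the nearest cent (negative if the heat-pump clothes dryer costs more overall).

$3433.45

conventional clothes dryer: $370.98 + (3093/1000) kW × 5000 h × $0.32 = $370.98 + $4948.8 = $5319.78
heat-pump clothes dryer: $799.93 + (679/1000) kW × 5000 h × $0.32 = $799.93 + $1086.4 = $1886.33
Saving = $5319.78 − $1886.33 = $3433.45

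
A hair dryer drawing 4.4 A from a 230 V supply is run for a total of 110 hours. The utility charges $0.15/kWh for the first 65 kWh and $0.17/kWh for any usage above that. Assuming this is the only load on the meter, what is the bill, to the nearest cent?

Power = 4.4 A × 230 V = 1012 W = 1.012 kW
Energy = 1.012 kW × 110 h = 111.32 kWh
Tier 1 (0–65 kWh): 65 × $0.15 = $9.75
Above 65 kWh: 46.32 × $0.17 = $7.8744
Bill = $17.62

$17.62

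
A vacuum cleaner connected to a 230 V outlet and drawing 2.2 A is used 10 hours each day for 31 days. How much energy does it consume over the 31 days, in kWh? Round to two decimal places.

156.86 kWh

Power = 2.2 A × 230 V = 506 W = 0.506 kW
Runtime = 10 h/day × 31 days = 310 h
Energy = 0.506 kW × 310 h = 156.86 kWh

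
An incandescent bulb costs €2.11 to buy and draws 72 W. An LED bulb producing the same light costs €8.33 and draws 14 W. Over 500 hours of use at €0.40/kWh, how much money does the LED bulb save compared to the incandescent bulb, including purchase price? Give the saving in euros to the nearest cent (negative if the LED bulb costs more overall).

€5.38

incandescent bulb: €2.11 + (72/1000) kW × 500 h × €0.40 = €2.11 + €14.4 = €16.51
LED bulb: €8.33 + (14/1000) kW × 500 h × €0.40 = €8.33 + €2.8 = €11.13
Saving = €16.51 − €11.13 = €5.38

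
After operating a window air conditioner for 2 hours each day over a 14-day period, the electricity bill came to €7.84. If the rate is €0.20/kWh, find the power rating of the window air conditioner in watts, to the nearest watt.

1400 W

Energy = €7.84 ÷ €0.20/kWh = 39.2 kWh
Runtime = 2 h/day × 14 days = 28 h
Power = 39.2 kWh ÷ 28 h = 1.4 kW = 1400 W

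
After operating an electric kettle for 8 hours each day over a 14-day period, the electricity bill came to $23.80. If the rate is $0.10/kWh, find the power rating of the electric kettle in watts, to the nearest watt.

Energy = $23.80 ÷ $0.10/kWh = 238 kWh
Runtime = 8 h/day × 14 days = 112 h
Power = 238 kWh ÷ 112 h = 2.125 kW = 2125 W

2125 W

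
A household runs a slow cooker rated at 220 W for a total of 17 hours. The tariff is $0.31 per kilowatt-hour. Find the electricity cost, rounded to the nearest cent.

$1.16

Energy = 0.22 kW × 17 h = 3.74 kWh
Cost = 3.74 kWh × $0.31/kWh = $1.16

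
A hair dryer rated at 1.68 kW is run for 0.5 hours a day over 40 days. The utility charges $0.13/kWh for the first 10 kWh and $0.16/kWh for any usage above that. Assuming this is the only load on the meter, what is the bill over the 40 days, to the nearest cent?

Runtime = 0.5 h/day × 40 days = 20 h
Energy = 1.68 kW × 20 h = 33.6 kWh
Tier 1 (0–10 kWh): 10 × $0.13 = $1.3
Above 10 kWh: 23.6 × $0.16 = $3.776
Bill = $5.08

$5.08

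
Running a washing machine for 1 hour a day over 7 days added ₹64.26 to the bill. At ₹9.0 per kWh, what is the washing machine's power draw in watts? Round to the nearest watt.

Energy = ₹64.26 ÷ ₹9.0/kWh = 7.14 kWh
Runtime = 1 h/day × 7 days = 7 h
Power = 7.14 kWh ÷ 7 h = 1.02 kW = 1020 W

1020 W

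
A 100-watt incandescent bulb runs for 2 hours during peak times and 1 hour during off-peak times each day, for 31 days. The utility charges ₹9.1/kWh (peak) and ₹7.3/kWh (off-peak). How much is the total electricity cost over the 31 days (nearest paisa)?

Peak energy = 0.1 kW × 2 h × 31 = 6.2 kWh
Off-peak energy = 0.1 kW × 1 h × 31 = 3.1 kWh
Cost = 6.2 × ₹9.1 + 3.1 × ₹7.3 = ₹56.42 + ₹22.63 = ₹79.05

₹79.05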